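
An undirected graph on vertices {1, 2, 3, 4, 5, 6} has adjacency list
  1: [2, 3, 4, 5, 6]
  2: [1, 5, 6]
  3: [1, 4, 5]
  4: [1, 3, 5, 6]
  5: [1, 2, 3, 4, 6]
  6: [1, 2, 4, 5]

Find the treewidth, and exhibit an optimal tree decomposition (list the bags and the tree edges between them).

Treewidth 3.
One optimal decomposition is:
Bags: B1 = {1, 2, 5, 6}  B2 = {1, 4, 5, 6}  B3 = {1, 3, 4, 5}
Tree: B1–B2, B2–B3

Every bag has size at most 4, so the width is 4 − 1 = 3 and tw(G) ≤ 3. On the other hand G contains the 4-clique {1, 2, 5, 6}. A clique must lie in a single bag of any decomposition, so no decomposition can have width below 3. The upper and lower bounds meet at 3, so that is the treewidth.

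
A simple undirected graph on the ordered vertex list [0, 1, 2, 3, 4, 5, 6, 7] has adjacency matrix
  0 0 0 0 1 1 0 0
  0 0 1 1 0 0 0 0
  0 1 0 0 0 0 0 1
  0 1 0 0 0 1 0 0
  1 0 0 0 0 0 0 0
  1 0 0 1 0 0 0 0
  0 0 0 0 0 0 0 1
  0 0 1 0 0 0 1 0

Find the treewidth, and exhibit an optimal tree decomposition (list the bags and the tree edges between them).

Treewidth 1.
Bags: B1 = {6, 7}  B2 = {2, 7}  B3 = {1, 2}  B4 = {1, 3}  B5 = {3, 5}  B6 = {0, 5}  B7 = {0, 4}
Tree: B1–B2, B2–B3, B3–B4, B4–B5, B5–B6, B6–B7

Each bag holds 2 vertices, so the decomposition has width 1, which upper-bounds the treewidth. Since G has at least one edge (e.g. 6–7), it is not an edgeless graph, so tw(G) ≥ 1. Combining the bounds, tw(G) = 1.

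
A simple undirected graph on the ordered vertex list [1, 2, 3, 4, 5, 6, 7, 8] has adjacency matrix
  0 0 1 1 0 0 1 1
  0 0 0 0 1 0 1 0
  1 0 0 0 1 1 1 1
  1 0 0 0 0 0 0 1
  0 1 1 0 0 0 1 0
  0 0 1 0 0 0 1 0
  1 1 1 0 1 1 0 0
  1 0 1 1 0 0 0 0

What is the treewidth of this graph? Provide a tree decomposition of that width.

Each bag holds 3 vertices, so the decomposition has width 2, which upper-bounds the treewidth. On the other hand G contains the 3-clique {2, 5, 7}. A clique must lie in a single bag of any decomposition, so no decomposition can have width below 2. Combining the bounds, tw(G) = 2.

Treewidth 2.
Bags: B1 = {1, 3, 7}  B2 = {1, 3, 8}  B3 = {3, 6, 7}  B4 = {3, 5, 7}  B5 = {1, 4, 8}  B6 = {2, 5, 7}
Tree: B1–B2, B1–B3, B3–B4, B2–B5, B4–B6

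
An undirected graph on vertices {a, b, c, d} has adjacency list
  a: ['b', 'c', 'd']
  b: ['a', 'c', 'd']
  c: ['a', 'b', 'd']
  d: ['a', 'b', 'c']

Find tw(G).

3

A width-3 tree decomposition is:
Bags: B1 = {a, b, c, d}
Tree: (single bag)
With just one bag of size 4, the width is 4 − 1 = 3, so tw(G) ≤ 3. Conversely, {a, b, c, d} is a clique of size 4, and the vertices of any clique must share a bag in every tree decomposition; so some bag has ≥ 4 vertices and tw(G) ≥ 3. Combining the bounds, tw(G) = 3.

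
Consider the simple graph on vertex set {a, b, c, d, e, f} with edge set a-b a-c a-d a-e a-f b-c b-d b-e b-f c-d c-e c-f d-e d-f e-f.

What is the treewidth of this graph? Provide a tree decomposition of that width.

Treewidth 5.
One optimal decomposition is:
Bags: B1 = {a, b, c, d, e, f}
Tree: (single bag)

A single bag containing all 6 vertices is trivially a valid decomposition of width 5. On the other hand G contains the 6-clique {a, b, c, d, e, f}. A clique must lie in a single bag of any decomposition, so no decomposition can have width below 5. Therefore the treewidth is 5.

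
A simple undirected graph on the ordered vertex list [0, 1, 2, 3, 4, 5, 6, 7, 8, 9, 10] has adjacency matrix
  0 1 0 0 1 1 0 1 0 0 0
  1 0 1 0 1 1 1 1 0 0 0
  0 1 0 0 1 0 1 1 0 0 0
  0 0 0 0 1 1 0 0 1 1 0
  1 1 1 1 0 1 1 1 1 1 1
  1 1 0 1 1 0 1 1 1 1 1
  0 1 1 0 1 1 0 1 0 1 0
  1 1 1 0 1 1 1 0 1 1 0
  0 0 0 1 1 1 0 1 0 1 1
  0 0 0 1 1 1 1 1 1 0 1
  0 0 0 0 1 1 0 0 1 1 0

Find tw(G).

A width-4 tree decomposition is:
Bags: B1 = {1, 2, 4, 6, 7}  B2 = {1, 4, 5, 6, 7}  B3 = {4, 5, 6, 7, 9}  B4 = {4, 5, 7, 8, 9}  B5 = {4, 5, 8, 9, 10}  B6 = {3, 4, 5, 8, 9}  B7 = {0, 1, 4, 5, 7}
Tree: B1–B2, B2–B3, B3–B4, B4–B5, B5–B6, B2–B7
The largest bag has 5 vertices, giving width 4; this decomposition certifies tw(G) ≤ 4. On the other hand G contains the 5-clique {1, 2, 4, 6, 7}. A clique must lie in a single bag of any decomposition, so no decomposition can have width below 4. Combining the bounds, tw(G) = 4.

4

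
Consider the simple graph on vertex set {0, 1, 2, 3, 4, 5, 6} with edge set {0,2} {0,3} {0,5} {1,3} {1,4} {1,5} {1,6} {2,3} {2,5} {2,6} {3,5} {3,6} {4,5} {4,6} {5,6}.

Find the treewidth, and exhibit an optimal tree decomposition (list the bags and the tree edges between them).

Each bag holds 4 vertices, so the decomposition has width 3, which upper-bounds the treewidth. On the other hand G contains the 4-clique {1, 3, 5, 6}. A clique must lie in a single bag of any decomposition, so no decomposition can have width below 3. Hence tw(G) = 3 exactly.

Treewidth 3.
One optimal decomposition is:
Bags: B1 = {1, 3, 5, 6}  B2 = {2, 3, 5, 6}  B3 = {0, 2, 3, 5}  B4 = {1, 4, 5, 6}
Tree: B1–B2, B2–B3, B1–B4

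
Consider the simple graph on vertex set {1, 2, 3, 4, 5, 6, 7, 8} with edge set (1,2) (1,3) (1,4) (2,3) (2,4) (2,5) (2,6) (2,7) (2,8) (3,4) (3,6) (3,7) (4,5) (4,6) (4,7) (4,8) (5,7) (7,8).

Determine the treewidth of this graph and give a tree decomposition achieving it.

The largest bag has 4 vertices, giving width 3; this decomposition certifies tw(G) ≤ 3. For the lower bound, the 4 vertices {2, 4, 7, 8} are pairwise adjacent, and any tree decomposition puts a clique entirely inside one bag — forcing width ≥ 3. Therefore the treewidth is 3.

Treewidth 3.
One optimal decomposition is:
Bags: B1 = {2, 3, 4, 7}  B2 = {2, 4, 5, 7}  B3 = {2, 4, 7, 8}  B4 = {2, 3, 4, 6}  B5 = {1, 2, 3, 4}
Tree: B1–B2, B1–B3, B1–B4, B4–B5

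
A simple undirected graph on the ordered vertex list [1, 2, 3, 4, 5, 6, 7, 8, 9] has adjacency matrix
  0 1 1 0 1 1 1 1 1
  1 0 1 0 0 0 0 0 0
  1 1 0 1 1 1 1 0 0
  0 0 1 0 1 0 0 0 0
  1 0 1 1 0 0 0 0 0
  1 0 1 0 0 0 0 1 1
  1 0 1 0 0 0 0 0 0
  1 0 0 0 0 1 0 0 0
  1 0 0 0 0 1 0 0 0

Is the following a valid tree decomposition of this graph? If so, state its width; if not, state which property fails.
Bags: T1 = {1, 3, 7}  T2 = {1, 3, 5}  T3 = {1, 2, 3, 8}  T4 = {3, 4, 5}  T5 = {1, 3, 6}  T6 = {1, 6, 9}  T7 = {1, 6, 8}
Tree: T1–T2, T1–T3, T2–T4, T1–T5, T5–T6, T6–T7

A tree decomposition must satisfy three properties: every vertex lies in some bag; for every edge, both endpoints lie together in some bag; and for every vertex, the bags containing it form a connected subtree. Here bags containing vertex 8 are not connected in the tree, so the decomposition is invalid.

No — bags containing vertex 8 are not connected in the tree.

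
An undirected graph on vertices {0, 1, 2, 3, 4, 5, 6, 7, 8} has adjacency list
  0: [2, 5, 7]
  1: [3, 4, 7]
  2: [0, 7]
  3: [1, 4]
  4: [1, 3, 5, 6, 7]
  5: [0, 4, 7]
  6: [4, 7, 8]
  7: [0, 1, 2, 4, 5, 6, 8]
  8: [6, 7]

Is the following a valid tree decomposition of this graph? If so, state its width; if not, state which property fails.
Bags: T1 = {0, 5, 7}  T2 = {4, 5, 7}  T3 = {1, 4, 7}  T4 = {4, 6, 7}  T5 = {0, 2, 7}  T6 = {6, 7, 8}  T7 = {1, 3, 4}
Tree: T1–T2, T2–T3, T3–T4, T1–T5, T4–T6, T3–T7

Yes; width 2.

Checking the three conditions: (i) the bags cover all of {0, 1, 2, 3, 4, 5, 6, 7, 8}; (ii) for each edge, some bag contains both endpoints; (iii) the bags containing any fixed vertex form a subtree. All hold, so the decomposition is valid with width 3 − 1 = 2.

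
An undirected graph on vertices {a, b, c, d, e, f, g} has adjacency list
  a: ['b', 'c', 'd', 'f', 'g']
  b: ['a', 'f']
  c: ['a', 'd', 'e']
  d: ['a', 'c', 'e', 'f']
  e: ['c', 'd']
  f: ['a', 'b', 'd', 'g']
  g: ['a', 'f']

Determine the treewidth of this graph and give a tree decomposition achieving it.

Treewidth 2.
Bags: B1 = {a, c, d}  B2 = {a, d, f}  B3 = {c, d, e}  B4 = {a, b, f}  B5 = {a, f, g}
Tree: B1–B2, B1–B3, B2–B4, B4–B5

Every bag has size at most 3, so the width is 3 − 1 = 2 and tw(G) ≤ 2. For the lower bound, the 3 vertices {c, d, e} are pairwise adjacent, and any tree decomposition puts a clique entirely inside one bag — forcing width ≥ 2. Hence tw(G) = 2 exactly.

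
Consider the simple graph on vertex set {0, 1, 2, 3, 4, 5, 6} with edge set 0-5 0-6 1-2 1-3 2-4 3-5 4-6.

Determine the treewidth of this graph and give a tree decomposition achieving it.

Each bag holds 3 vertices, so the decomposition has width 2, which upper-bounds the treewidth. For the lower bound, G contains the cycle 2–4–6–0–5–3–1–2, so G is not a forest; only forests have treewidth ≤ 1, hence tw(G) ≥ 2. Hence tw(G) = 2 exactly.

Treewidth 2.
Bags: B1 = {2, 4, 6}  B2 = {0, 2, 6}  B3 = {0, 2, 5}  B4 = {2, 3, 5}  B5 = {1, 2, 3}
Tree: B1–B2, B2–B3, B3–B4, B4–B5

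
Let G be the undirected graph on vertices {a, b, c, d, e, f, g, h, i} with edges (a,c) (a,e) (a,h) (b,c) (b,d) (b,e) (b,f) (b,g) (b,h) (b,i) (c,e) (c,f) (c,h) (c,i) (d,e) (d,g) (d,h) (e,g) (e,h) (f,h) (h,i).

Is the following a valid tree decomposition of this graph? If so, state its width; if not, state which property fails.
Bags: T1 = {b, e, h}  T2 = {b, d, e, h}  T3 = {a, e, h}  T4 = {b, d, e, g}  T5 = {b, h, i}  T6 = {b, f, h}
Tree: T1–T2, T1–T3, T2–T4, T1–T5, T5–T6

No — vertex c appears in no bag.

A tree decomposition must satisfy three properties: every vertex lies in some bag; for every edge, both endpoints lie together in some bag; and for every vertex, the bags containing it form a connected subtree. Here vertex c appears in no bag, so the decomposition is invalid.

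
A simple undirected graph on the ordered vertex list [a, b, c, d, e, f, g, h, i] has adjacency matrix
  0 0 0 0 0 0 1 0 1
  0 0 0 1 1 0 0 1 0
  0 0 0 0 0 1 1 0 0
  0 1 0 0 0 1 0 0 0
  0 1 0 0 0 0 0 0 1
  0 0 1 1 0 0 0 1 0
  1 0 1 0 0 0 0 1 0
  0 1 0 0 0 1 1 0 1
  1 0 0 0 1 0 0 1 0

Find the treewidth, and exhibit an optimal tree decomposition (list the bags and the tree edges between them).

Treewidth 3.
One such decomposition:
Bags: B1 = {c, d, f, g}  B2 = {d, f, g, h}  B3 = {b, d, g, h}  B4 = {a, b, g, h}  B5 = {a, b, h, i}  B6 = {a, b, e, i}
Tree: B1–B2, B2–B3, B3–B4, B4–B5, B5–B6

Every bag has size at most 4, so the width is 4 − 1 = 3 and tw(G) ≤ 3. For the lower bound: the 4 vertex sets {c,d,f}, {g}, {h}, {a,b,e,i} are disjoint, each induces a connected subgraph, and every pair is joined by at least one edge of G. Contracting each set to a single vertex therefore yields K_{4} as a minor, and since treewidth is minor-monotone, tw(G) ≥ tw(K_{4}) = 3. Therefore the treewidth is 3.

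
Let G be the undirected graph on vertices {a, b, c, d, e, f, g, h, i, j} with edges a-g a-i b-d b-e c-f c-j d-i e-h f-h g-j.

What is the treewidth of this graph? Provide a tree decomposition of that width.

Each bag holds 3 vertices, so the decomposition has width 2, which upper-bounds the treewidth. For the lower bound, G contains the cycle g–a–i–d–b–e–h–f–c–j–g, so G is not a forest; only forests have treewidth ≤ 1, hence tw(G) ≥ 2. The upper and lower bounds meet at 2, so that is the treewidth.

Treewidth 2.
One optimal decomposition is:
Bags: B1 = {a, g, i}  B2 = {d, g, i}  B3 = {b, d, g}  B4 = {b, e, g}  B5 = {e, g, h}  B6 = {f, g, h}  B7 = {c, f, g}  B8 = {c, g, j}
Tree: B1–B2, B2–B3, B3–B4, B4–B5, B5–B6, B6–B7, B7–B8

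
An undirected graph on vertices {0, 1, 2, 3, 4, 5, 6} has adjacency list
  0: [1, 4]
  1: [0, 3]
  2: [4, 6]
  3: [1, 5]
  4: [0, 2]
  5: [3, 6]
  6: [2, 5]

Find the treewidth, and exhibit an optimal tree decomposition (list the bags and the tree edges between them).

Treewidth 2.
Bags: B1 = {2, 4, 6}  B2 = {4, 5, 6}  B3 = {3, 4, 5}  B4 = {1, 3, 4}  B5 = {0, 1, 4}
Tree: B1–B2, B2–B3, B3–B4, B4–B5

Each bag holds 3 vertices, so the decomposition has width 2, which upper-bounds the treewidth. For the lower bound, G contains the cycle 4–2–6–5–3–1–0–4, so G is not a forest; only forests have treewidth ≤ 1, hence tw(G) ≥ 2. Hence tw(G) = 2 exactly.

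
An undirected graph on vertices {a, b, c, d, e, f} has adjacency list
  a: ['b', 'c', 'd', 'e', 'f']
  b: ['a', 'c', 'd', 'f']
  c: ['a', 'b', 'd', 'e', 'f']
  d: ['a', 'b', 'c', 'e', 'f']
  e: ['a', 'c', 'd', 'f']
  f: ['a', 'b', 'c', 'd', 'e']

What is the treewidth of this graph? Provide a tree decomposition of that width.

Each bag holds 5 vertices, so the decomposition has width 4, which upper-bounds the treewidth. On the other hand G contains the 5-clique {a, c, d, e, f}. A clique must lie in a single bag of any decomposition, so no decomposition can have width below 4. Therefore the treewidth is 4.

Treewidth 4.
One optimal decomposition is:
Bags: B1 = {a, b, c, d, f}  B2 = {a, c, d, e, f}
Tree: B1–B2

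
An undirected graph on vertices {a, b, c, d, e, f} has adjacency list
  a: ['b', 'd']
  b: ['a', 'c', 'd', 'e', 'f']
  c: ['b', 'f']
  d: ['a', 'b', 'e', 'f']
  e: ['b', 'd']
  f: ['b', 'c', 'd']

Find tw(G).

A width-2 tree decomposition is:
Bags: B1 = {b, d, f}  B2 = {a, b, d}  B3 = {b, c, f}  B4 = {b, d, e}
Tree: B1–B2, B1–B3, B1–B4
The largest bag has 3 vertices, giving width 2; this decomposition certifies tw(G) ≤ 2. Conversely, {b, d, e} is a clique of size 3, and the vertices of any clique must share a bag in every tree decomposition; so some bag has ≥ 3 vertices and tw(G) ≥ 2. Therefore the treewidth is 2.

2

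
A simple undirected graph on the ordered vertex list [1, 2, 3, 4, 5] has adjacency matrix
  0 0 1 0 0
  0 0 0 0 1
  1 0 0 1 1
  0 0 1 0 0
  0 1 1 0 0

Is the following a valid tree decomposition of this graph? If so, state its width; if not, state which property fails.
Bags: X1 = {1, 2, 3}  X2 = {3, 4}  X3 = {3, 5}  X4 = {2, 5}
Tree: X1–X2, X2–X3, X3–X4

A tree decomposition must satisfy three properties: every vertex lies in some bag; for every edge, both endpoints lie together in some bag; and for every vertex, the bags containing it form a connected subtree. Here bags containing vertex 2 are not connected in the tree, so the decomposition is invalid.

No — bags containing vertex 2 are not connected in the tree.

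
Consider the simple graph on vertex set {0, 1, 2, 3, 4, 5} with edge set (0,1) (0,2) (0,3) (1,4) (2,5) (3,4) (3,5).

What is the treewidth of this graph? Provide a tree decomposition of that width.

Treewidth 2.
One optimal decomposition is:
Bags: B1 = {0, 2, 5}  B2 = {0, 3, 5}  B3 = {0, 1, 3}  B4 = {1, 3, 4}
Tree: B1–B2, B2–B3, B3–B4

Each bag holds 3 vertices, so the decomposition has width 2, which upper-bounds the treewidth. Since 2–5–3–0–2 is a cycle in G, G is not acyclic. Forests are exactly the graphs of treewidth ≤ 1, so tw(G) ≥ 2. Hence tw(G) = 2 exactly.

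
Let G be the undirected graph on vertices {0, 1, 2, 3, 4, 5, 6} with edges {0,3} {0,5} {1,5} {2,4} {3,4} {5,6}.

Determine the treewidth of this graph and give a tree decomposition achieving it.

Treewidth 1.
One optimal decomposition is:
Bags: B1 = {0, 3}  B2 = {0, 5}  B3 = {1, 5}  B4 = {5, 6}  B5 = {3, 4}  B6 = {2, 4}
Tree: B1–B2, B2–B3, B3–B4, B1–B5, B5–B6

Each bag holds 2 vertices, so the decomposition has width 1, which upper-bounds the treewidth. G has an edge, so its treewidth is at least 1. Hence tw(G) = 1 exactly.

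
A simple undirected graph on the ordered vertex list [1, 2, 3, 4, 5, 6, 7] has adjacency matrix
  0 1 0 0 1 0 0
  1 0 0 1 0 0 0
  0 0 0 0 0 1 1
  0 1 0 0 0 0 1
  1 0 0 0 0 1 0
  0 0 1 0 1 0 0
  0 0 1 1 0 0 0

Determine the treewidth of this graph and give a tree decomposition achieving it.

Treewidth 2.
One optimal decomposition is:
Bags: B1 = {1, 2, 5}  B2 = {2, 4, 5}  B3 = {4, 5, 7}  B4 = {3, 5, 7}  B5 = {3, 5, 6}
Tree: B1–B2, B2–B3, B3–B4, B4–B5

Every bag has size at most 3, so the width is 3 − 1 = 2 and tw(G) ≤ 2. The edges 5–1–2–4–7–3–6–5 form a cycle, so G is not a tree and its treewidth is at least 2. Therefore the treewidth is 2.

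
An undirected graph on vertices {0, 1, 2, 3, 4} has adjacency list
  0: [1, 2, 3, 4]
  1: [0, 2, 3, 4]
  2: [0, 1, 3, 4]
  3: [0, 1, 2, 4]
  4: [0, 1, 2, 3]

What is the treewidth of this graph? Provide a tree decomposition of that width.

Treewidth 4.
One such decomposition:
Bags: B1 = {0, 1, 2, 3, 4}
Tree: (single bag)

A single bag containing all 5 vertices is trivially a valid decomposition of width 4. For the lower bound, the 5 vertices {0, 1, 2, 3, 4} are pairwise adjacent, and any tree decomposition puts a clique entirely inside one bag — forcing width ≥ 4. The upper and lower bounds meet at 4, so that is the treewidth.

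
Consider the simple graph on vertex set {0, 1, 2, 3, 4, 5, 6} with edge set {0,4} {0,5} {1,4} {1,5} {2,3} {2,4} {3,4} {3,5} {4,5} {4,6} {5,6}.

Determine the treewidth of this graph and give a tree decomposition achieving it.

The largest bag has 3 vertices, giving width 2; this decomposition certifies tw(G) ≤ 2. For the lower bound, the 3 vertices {2, 3, 4} are pairwise adjacent, and any tree decomposition puts a clique entirely inside one bag — forcing width ≥ 2. Hence tw(G) = 2 exactly.

Treewidth 2.
One optimal decomposition is:
Bags: B1 = {3, 4, 5}  B2 = {0, 4, 5}  B3 = {1, 4, 5}  B4 = {4, 5, 6}  B5 = {2, 3, 4}
Tree: B1–B2, B2–B3, B3–B4, B1–B5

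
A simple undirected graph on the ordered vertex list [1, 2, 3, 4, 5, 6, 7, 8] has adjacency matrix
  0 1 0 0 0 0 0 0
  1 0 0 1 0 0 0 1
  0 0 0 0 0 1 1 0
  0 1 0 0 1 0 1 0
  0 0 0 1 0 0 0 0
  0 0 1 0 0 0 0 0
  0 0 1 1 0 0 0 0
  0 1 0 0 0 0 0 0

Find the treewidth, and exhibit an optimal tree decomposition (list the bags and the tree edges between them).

The largest bag has 2 vertices, giving width 1; this decomposition certifies tw(G) ≤ 1. G has an edge, so its treewidth is at least 1. The upper and lower bounds meet at 1, so that is the treewidth.

Treewidth 1.
One such decomposition:
Bags: B1 = {4, 7}  B2 = {2, 4}  B3 = {2, 8}  B4 = {1, 2}  B5 = {4, 5}  B6 = {3, 7}  B7 = {3, 6}
Tree: B1–B2, B2–B3, B2–B4, B1–B5, B1–B6, B6–B7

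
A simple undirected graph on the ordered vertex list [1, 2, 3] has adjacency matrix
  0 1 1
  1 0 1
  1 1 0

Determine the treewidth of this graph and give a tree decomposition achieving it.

A single bag containing all 3 vertices is trivially a valid decomposition of width 2. On the other hand G contains the 3-clique {1, 2, 3}. A clique must lie in a single bag of any decomposition, so no decomposition can have width below 2. The upper and lower bounds meet at 2, so that is the treewidth.

Treewidth 2.
One such decomposition:
Bags: B1 = {1, 2, 3}
Tree: (single bag)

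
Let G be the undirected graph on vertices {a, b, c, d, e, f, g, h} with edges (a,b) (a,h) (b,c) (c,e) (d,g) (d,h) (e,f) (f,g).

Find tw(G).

A width-2 tree decomposition is:
Bags: B1 = {d, f, g}  B2 = {d, f, h}  B3 = {a, f, h}  B4 = {a, b, f}  B5 = {b, c, f}  B6 = {c, e, f}
Tree: B1–B2, B2–B3, B3–B4, B4–B5, B5–B6
The largest bag has 3 vertices, giving width 2; this decomposition certifies tw(G) ≤ 2. For the lower bound, G contains the cycle f–g–d–h–a–b–c–e–f, so G is not a forest; only forests have treewidth ≤ 1, hence tw(G) ≥ 2. The upper and lower bounds meet at 2, so that is the treewidth.

2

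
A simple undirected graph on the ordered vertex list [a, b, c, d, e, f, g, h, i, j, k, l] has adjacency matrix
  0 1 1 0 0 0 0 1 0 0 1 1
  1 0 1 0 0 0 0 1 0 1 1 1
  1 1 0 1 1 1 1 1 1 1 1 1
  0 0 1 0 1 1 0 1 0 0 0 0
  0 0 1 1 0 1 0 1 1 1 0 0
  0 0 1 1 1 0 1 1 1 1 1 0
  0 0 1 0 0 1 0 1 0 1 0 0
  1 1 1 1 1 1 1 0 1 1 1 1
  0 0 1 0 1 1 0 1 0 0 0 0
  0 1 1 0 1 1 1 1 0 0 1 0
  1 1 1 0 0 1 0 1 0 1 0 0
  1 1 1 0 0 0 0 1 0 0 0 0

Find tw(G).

A width-4 tree decomposition is:
Bags: B1 = {c, d, e, f, h}  B2 = {c, e, f, h, i}  B3 = {c, e, f, h, j}  B4 = {c, f, h, j, k}  B5 = {c, f, g, h, j}  B6 = {b, c, h, j, k}  B7 = {a, b, c, h, k}  B8 = {a, b, c, h, l}
Tree: B1–B2, B1–B3, B3–B4, B4–B5, B4–B6, B6–B7, B7–B8
The largest bag has 5 vertices, giving width 4; this decomposition certifies tw(G) ≤ 4. On the other hand G contains the 5-clique {a, b, c, h, l}. A clique must lie in a single bag of any decomposition, so no decomposition can have width below 4. Combining the bounds, tw(G) = 4.

4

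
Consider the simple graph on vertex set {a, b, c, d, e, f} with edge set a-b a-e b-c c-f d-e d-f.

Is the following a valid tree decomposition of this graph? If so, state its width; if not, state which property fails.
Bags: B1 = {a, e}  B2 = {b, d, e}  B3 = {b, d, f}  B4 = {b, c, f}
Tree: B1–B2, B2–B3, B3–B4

A tree decomposition must satisfy three properties: every vertex lies in some bag; for every edge, both endpoints lie together in some bag; and for every vertex, the bags containing it form a connected subtree. Here edge (b,a) lies in no bag, so the decomposition is invalid.

No — edge (b,a) lies in no bag.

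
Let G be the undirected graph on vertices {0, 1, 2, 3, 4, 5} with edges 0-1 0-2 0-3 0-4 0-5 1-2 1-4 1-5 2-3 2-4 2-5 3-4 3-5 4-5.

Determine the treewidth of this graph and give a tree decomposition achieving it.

The largest bag has 5 vertices, giving width 4; this decomposition certifies tw(G) ≤ 4. For the lower bound, the 5 vertices {0, 1, 2, 4, 5} are pairwise adjacent, and any tree decomposition puts a clique entirely inside one bag — forcing width ≥ 4. The upper and lower bounds meet at 4, so that is the treewidth.

Treewidth 4.
One optimal decomposition is:
Bags: B1 = {0, 1, 2, 4, 5}  B2 = {0, 2, 3, 4, 5}
Tree: B1–B2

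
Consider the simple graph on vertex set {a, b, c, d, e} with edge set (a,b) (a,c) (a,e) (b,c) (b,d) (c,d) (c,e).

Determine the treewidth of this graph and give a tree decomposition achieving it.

Treewidth 2.
Bags: B1 = {b, c, d}  B2 = {a, b, c}  B3 = {a, c, e}
Tree: B1–B2, B2–B3

Each bag holds 3 vertices, so the decomposition has width 2, which upper-bounds the treewidth. On the other hand G contains the 3-clique {b, c, d}. A clique must lie in a single bag of any decomposition, so no decomposition can have width below 2. Hence tw(G) = 2 exactly.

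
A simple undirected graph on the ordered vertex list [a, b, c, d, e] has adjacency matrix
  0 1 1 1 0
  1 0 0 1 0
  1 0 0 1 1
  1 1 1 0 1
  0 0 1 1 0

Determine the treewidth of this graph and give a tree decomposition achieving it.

The largest bag has 3 vertices, giving width 2; this decomposition certifies tw(G) ≤ 2. On the other hand G contains the 3-clique {c, d, e}. A clique must lie in a single bag of any decomposition, so no decomposition can have width below 2. Hence tw(G) = 2 exactly.

Treewidth 2.
Bags: B1 = {a, c, d}  B2 = {a, b, d}  B3 = {c, d, e}
Tree: B1–B2, B1–B3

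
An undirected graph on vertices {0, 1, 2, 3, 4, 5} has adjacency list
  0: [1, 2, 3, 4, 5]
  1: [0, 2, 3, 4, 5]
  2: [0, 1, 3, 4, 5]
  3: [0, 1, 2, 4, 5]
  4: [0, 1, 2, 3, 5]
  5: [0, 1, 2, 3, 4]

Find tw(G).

A width-5 tree decomposition is:
Bags: B1 = {0, 1, 2, 3, 4, 5}
Tree: (single bag)
A single bag containing all 6 vertices is trivially a valid decomposition of width 5. Conversely, {0, 1, 2, 3, 4, 5} is a clique of size 6, and the vertices of any clique must share a bag in every tree decomposition; so some bag has ≥ 6 vertices and tw(G) ≥ 5. Hence tw(G) = 5 exactly.

5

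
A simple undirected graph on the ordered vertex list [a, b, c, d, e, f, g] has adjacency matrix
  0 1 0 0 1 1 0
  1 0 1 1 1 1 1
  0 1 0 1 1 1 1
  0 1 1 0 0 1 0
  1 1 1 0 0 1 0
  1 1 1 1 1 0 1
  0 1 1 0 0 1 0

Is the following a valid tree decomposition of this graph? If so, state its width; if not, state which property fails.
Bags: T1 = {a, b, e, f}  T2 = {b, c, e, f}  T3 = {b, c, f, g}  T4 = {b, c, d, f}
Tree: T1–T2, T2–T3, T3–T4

Yes; width 3.

Every vertex of G appears in some bag (union = {a, b, c, d, e, f, g}); every edge is covered by a bag; and for each vertex v the set of bags containing v is connected in the bag tree. The decomposition is therefore valid. The largest bag has 4 vertices, so the width is 3.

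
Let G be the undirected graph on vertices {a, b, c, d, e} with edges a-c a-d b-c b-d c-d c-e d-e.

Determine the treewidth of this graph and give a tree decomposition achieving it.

The largest bag has 3 vertices, giving width 2; this decomposition certifies tw(G) ≤ 2. Conversely, {c, d, e} is a clique of size 3, and the vertices of any clique must share a bag in every tree decomposition; so some bag has ≥ 3 vertices and tw(G) ≥ 2. Therefore the treewidth is 2.

Treewidth 2.
One such decomposition:
Bags: B1 = {c, d, e}  B2 = {b, c, d}  B3 = {a, c, d}
Tree: B1–B2, B2–B3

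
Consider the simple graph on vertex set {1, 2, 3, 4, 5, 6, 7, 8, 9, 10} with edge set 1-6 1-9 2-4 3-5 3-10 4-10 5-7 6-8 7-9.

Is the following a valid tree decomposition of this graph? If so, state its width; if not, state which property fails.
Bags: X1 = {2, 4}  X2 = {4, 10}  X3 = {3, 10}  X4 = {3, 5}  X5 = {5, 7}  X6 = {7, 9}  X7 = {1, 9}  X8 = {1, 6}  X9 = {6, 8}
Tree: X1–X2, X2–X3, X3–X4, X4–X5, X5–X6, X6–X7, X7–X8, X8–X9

Yes; width 1.

Every vertex of G appears in some bag (union = {1, 2, 3, 4, 5, 6, 7, 8, 9, 10}); every edge is covered by a bag; and for each vertex v the set of bags containing v is connected in the bag tree. The decomposition is therefore valid. The largest bag has 2 vertices, so the width is 1.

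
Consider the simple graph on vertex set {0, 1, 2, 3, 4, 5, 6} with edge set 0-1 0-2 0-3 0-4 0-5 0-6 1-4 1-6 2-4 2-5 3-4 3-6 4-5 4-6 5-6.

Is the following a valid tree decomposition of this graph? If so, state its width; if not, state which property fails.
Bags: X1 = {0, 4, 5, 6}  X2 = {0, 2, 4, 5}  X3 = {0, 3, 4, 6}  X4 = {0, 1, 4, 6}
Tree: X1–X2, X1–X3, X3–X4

Checking the three conditions: (i) the bags cover all of {0, 1, 2, 3, 4, 5, 6}; (ii) for each edge, some bag contains both endpoints; (iii) the bags containing any fixed vertex form a subtree. All hold, so the decomposition is valid with width 4 − 1 = 3.

Yes; width 3.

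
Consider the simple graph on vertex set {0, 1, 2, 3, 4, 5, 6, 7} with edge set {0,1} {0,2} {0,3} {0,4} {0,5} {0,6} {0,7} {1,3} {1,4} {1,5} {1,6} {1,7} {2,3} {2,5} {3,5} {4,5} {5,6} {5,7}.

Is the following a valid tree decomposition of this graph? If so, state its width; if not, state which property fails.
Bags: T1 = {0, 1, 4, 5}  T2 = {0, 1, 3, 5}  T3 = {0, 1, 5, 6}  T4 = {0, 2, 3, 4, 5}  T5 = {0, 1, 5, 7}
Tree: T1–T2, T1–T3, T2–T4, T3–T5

No — bags containing vertex 4 are not connected in the tree.

A tree decomposition must satisfy three properties: every vertex lies in some bag; for every edge, both endpoints lie together in some bag; and for every vertex, the bags containing it form a connected subtree. Here bags containing vertex 4 are not connected in the tree, so the decomposition is invalid.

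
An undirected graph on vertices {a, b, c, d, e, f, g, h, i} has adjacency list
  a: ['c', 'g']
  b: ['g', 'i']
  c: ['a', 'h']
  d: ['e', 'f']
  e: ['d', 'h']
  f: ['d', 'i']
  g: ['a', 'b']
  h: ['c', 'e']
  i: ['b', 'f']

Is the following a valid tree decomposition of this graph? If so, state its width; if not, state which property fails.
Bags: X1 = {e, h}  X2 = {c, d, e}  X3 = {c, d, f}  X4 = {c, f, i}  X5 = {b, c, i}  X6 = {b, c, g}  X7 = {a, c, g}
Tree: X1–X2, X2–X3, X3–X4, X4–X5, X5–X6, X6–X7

No — edge (c,h) lies in no bag.

A tree decomposition must satisfy three properties: every vertex lies in some bag; for every edge, both endpoints lie together in some bag; and for every vertex, the bags containing it form a connected subtree. Here edge (c,h) lies in no bag, so the decomposition is invalid.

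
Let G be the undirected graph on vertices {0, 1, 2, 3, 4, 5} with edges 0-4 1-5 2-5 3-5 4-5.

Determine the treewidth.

1

A width-1 tree decomposition is:
Bags: B1 = {1, 5}  B2 = {4, 5}  B3 = {3, 5}  B4 = {0, 4}  B5 = {2, 5}
Tree: B1–B2, B2–B3, B2–B4, B3–B5
Each bag holds 2 vertices, so the decomposition has width 1, which upper-bounds the treewidth. G has an edge, so its treewidth is at least 1. The upper and lower bounds meet at 1, so that is the treewidth.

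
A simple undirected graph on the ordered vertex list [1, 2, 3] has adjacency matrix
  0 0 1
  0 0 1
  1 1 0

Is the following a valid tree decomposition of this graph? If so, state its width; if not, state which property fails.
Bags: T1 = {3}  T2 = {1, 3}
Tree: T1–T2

A tree decomposition must satisfy three properties: every vertex lies in some bag; for every edge, both endpoints lie together in some bag; and for every vertex, the bags containing it form a connected subtree. Here vertex 2 appears in no bag, so the decomposition is invalid.

No — vertex 2 appears in no bag.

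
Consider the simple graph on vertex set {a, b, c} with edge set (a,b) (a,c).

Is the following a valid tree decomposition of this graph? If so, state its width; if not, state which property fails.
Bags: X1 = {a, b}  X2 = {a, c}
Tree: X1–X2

Every vertex of G appears in some bag (union = {a, b, c}); every edge is covered by a bag; and for each vertex v the set of bags containing v is connected in the bag tree. The decomposition is therefore valid. The largest bag has 2 vertices, so the width is 1.

Yes; width 1.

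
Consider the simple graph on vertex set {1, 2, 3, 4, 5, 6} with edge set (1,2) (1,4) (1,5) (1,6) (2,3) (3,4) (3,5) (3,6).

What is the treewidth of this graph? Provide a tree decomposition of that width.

Treewidth 2.
Bags: B1 = {1, 2, 3}  B2 = {1, 3, 5}  B3 = {1, 3, 4}  B4 = {1, 3, 6}
Tree: B1–B2, B2–B3, B3–B4

Each bag holds 3 vertices, so the decomposition has width 2, which upper-bounds the treewidth. For the lower bound, G contains the cycle 1–2–3–5–1, so G is not a forest; only forests have treewidth ≤ 1, hence tw(G) ≥ 2. The upper and lower bounds meet at 2, so that is the treewidth.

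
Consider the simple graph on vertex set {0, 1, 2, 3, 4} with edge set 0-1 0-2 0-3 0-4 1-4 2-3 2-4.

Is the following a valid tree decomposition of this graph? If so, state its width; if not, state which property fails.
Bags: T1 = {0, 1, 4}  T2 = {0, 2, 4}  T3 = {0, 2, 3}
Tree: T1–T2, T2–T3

Yes; width 2.

Vertex coverage: the bags together contain {0, 1, 2, 3, 4}, the full vertex set. Edge coverage: each edge of G has both endpoints in at least one bag. Running intersection: for every vertex, the bags containing it form a connected subtree. All three properties hold, so this is a valid tree decomposition of width max|bag| − 1 = 2, and hence tw(G) ≤ 2.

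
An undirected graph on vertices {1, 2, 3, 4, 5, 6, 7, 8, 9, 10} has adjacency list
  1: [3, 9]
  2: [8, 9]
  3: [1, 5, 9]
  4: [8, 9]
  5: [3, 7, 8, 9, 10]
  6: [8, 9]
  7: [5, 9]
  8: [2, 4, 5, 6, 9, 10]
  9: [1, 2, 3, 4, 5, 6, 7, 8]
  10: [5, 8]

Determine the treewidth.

A width-2 tree decomposition is:
Bags: B1 = {5, 8, 9}  B2 = {2, 8, 9}  B3 = {5, 8, 10}  B4 = {4, 8, 9}  B5 = {6, 8, 9}  B6 = {3, 5, 9}  B7 = {1, 3, 9}  B8 = {5, 7, 9}
Tree: B1–B2, B1–B3, B2–B4, B4–B5, B1–B6, B6–B7, B6–B8
Each bag holds 3 vertices, so the decomposition has width 2, which upper-bounds the treewidth. For the lower bound, the 3 vertices {2, 8, 9} are pairwise adjacent, and any tree decomposition puts a clique entirely inside one bag — forcing width ≥ 2. Hence tw(G) = 2 exactly.

2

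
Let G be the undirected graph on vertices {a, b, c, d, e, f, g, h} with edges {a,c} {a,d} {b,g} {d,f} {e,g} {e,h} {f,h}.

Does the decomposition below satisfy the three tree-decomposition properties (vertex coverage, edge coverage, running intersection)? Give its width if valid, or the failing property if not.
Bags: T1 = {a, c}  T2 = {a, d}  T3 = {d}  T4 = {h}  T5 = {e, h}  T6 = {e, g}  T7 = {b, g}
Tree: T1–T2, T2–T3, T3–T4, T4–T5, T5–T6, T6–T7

A tree decomposition must satisfy three properties: every vertex lies in some bag; for every edge, both endpoints lie together in some bag; and for every vertex, the bags containing it form a connected subtree. Here vertex f appears in no bag, so the decomposition is invalid.

No — vertex f appears in no bag.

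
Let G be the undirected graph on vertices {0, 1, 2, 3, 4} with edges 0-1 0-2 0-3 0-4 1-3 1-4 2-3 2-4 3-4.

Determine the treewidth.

3

A width-3 tree decomposition is:
Bags: B1 = {0, 2, 3, 4}  B2 = {0, 1, 3, 4}
Tree: B1–B2
Each bag holds 4 vertices, so the decomposition has width 3, which upper-bounds the treewidth. Conversely, {0, 1, 3, 4} is a clique of size 4, and the vertices of any clique must share a bag in every tree decomposition; so some bag has ≥ 4 vertices and tw(G) ≥ 3. Therefore the treewidth is 3.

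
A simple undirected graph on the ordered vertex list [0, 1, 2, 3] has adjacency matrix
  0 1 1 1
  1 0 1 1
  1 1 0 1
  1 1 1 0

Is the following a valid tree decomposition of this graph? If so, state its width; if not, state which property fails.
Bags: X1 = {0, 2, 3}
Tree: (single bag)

A tree decomposition must satisfy three properties: every vertex lies in some bag; for every edge, both endpoints lie together in some bag; and for every vertex, the bags containing it form a connected subtree. Here vertex 1 appears in no bag, so the decomposition is invalid.

No — vertex 1 appears in no bag.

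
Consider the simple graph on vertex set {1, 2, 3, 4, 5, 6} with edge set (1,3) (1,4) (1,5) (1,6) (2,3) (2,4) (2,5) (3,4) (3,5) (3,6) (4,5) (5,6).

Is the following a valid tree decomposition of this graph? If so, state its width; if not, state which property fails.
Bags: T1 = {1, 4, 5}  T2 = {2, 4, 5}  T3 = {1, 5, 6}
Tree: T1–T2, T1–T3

A tree decomposition must satisfy three properties: every vertex lies in some bag; for every edge, both endpoints lie together in some bag; and for every vertex, the bags containing it form a connected subtree. Here vertex 3 appears in no bag, so the decomposition is invalid.

No — vertex 3 appears in no bag.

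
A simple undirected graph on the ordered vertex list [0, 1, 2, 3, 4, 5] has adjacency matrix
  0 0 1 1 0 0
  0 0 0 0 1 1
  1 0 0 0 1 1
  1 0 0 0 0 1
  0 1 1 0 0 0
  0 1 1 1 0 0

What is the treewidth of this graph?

A width-2 tree decomposition is:
Bags: B1 = {0, 2, 3}  B2 = {2, 3, 5}  B3 = {2, 4, 5}  B4 = {1, 4, 5}
Tree: B1–B2, B2–B3, B3–B4
The largest bag has 3 vertices, giving width 2; this decomposition certifies tw(G) ≤ 2. The edges 0–3–5–2–0 form a cycle, so G is not a tree and its treewidth is at least 2. Hence tw(G) = 2 exactly.

2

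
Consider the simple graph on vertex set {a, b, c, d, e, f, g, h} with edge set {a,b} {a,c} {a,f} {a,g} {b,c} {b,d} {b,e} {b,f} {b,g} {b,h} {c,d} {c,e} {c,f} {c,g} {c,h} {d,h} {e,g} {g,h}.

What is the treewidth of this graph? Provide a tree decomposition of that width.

Every bag has size at most 4, so the width is 4 − 1 = 3 and tw(G) ≤ 3. Conversely, {b, c, d, h} is a clique of size 4, and the vertices of any clique must share a bag in every tree decomposition; so some bag has ≥ 4 vertices and tw(G) ≥ 3. The upper and lower bounds meet at 3, so that is the treewidth.

Treewidth 3.
Bags: B1 = {b, c, e, g}  B2 = {b, c, g, h}  B3 = {a, b, c, g}  B4 = {a, b, c, f}  B5 = {b, c, d, h}
Tree: B1–B2, B1–B3, B3–B4, B2–B5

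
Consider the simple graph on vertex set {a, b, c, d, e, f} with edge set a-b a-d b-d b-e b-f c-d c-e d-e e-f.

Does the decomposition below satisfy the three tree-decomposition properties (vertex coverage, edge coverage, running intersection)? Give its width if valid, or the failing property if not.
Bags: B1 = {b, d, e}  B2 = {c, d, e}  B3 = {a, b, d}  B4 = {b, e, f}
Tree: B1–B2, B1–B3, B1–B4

Yes; width 2.

Every vertex of G appears in some bag (union = {a, b, c, d, e, f}); every edge is covered by a bag; and for each vertex v the set of bags containing v is connected in the bag tree. The decomposition is therefore valid. The largest bag has 3 vertices, so the width is 2.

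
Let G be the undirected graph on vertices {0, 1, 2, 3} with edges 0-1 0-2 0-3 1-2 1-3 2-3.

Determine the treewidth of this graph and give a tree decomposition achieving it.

A single bag containing all 4 vertices is trivially a valid decomposition of width 3. On the other hand G contains the 4-clique {0, 1, 2, 3}. A clique must lie in a single bag of any decomposition, so no decomposition can have width below 3. Combining the bounds, tw(G) = 3.

Treewidth 3.
One such decomposition:
Bags: B1 = {0, 1, 2, 3}
Tree: (single bag)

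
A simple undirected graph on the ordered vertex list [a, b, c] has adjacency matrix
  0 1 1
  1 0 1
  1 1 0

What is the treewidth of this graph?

2

A width-2 tree decomposition is:
Bags: B1 = {a, b, c}
Tree: (single bag)
With just one bag of size 3, the width is 3 − 1 = 2, so tw(G) ≤ 2. For the lower bound, the 3 vertices {a, b, c} are pairwise adjacent, and any tree decomposition puts a clique entirely inside one bag — forcing width ≥ 2. The upper and lower bounds meet at 2, so that is the treewidth.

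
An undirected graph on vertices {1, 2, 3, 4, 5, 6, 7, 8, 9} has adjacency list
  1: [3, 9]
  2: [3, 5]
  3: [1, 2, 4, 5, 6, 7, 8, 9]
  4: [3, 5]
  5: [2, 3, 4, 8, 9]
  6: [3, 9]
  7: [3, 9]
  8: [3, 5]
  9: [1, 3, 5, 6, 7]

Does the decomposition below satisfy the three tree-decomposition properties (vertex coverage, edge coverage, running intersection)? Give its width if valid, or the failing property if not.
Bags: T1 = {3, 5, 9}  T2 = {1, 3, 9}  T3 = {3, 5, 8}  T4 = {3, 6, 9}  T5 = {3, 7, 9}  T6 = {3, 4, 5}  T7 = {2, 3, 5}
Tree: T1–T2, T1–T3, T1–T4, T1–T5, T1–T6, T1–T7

Checking the three conditions: (i) the bags cover all of {1, 2, 3, 4, 5, 6, 7, 8, 9}; (ii) for each edge, some bag contains both endpoints; (iii) the bags containing any fixed vertex form a subtree. All hold, so the decomposition is valid with width 3 − 1 = 2.

Yes; width 2.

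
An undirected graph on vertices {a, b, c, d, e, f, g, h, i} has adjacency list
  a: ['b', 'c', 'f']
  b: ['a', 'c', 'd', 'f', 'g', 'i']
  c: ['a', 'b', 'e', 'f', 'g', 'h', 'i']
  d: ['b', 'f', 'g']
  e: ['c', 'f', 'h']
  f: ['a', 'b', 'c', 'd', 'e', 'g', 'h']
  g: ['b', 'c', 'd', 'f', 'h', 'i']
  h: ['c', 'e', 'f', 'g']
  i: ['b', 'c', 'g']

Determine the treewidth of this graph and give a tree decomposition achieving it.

Treewidth 3.
One such decomposition:
Bags: B1 = {b, c, g, i}  B2 = {b, c, f, g}  B3 = {b, d, f, g}  B4 = {c, f, g, h}  B5 = {a, b, c, f}  B6 = {c, e, f, h}
Tree: B1–B2, B2–B3, B2–B4, B2–B5, B4–B6

Every bag has size at most 4, so the width is 4 − 1 = 3 and tw(G) ≤ 3. Conversely, {b, d, f, g} is a clique of size 4, and the vertices of any clique must share a bag in every tree decomposition; so some bag has ≥ 4 vertices and tw(G) ≥ 3. Therefore the treewidth is 3.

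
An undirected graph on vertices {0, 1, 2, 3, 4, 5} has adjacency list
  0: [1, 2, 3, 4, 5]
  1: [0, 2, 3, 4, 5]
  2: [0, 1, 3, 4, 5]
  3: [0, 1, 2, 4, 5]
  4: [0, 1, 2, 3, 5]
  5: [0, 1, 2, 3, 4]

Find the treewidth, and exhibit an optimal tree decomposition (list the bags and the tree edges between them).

With just one bag of size 6, the width is 6 − 1 = 5, so tw(G) ≤ 5. On the other hand G contains the 6-clique {0, 1, 2, 3, 4, 5}. A clique must lie in a single bag of any decomposition, so no decomposition can have width below 5. Combining the bounds, tw(G) = 5.

Treewidth 5.
One such decomposition:
Bags: B1 = {0, 1, 2, 3, 4, 5}
Tree: (single bag)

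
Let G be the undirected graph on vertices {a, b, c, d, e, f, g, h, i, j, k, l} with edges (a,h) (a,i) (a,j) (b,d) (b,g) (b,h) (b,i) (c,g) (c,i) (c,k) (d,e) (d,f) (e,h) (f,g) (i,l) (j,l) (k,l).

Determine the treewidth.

A width-3 tree decomposition is:
Bags: B1 = {c, j, k, l}  B2 = {c, i, j, l}  B3 = {a, c, i, j}  B4 = {a, c, g, i}  B5 = {a, b, g, i}  B6 = {a, b, g, h}  B7 = {b, f, g, h}  B8 = {b, d, f, h}  B9 = {d, e, f, h}
Tree: B1–B2, B2–B3, B3–B4, B4–B5, B5–B6, B6–B7, B7–B8, B8–B9
The largest bag has 4 vertices, giving width 3; this decomposition certifies tw(G) ≤ 3. For the lower bound: the 4 vertex sets {j,k,l}, {c}, {i}, {a,b,g,h} are disjoint, each induces a connected subgraph, and every pair is joined by at least one edge of G. Contracting each set to a single vertex therefore yields K_{4} as a minor, and since treewidth is minor-monotone, tw(G) ≥ tw(K_{4}) = 3. Combining the bounds, tw(G) = 3.

3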